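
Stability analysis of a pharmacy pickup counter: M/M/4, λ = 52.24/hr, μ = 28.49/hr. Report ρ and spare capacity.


Total capacity cμ = 4·28.49 = 113.96/hr
ρ = λ/(cμ) = 52.24/113.96 = 0.4584
Stable ⇔ ρ < 1: YES
Spare capacity = cμ − λ = 113.96 − 52.24 = 61.72/hr

Final: ρ = 0.4584; stable; margin = 61.72/hr


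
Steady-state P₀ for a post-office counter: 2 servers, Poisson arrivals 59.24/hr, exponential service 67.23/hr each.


a = λ/μ = 59.24/67.23 = 0.8812; ρ = a/c = 0.4406
Σ_{k=0}^{1} a^k/k! (terms k=0..1) = 1.00000 + 0.88115 = 1.88115
Tail: a^2/(2!(1−ρ)) = 0.77643/(2·0.5594) = 0.69396
P₀ = 1/(1.88115 + 0.69396) = 1/2.57511 = 0.388332

Final: 0.388332


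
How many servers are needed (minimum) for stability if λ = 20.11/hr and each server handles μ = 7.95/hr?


Stability requires cμ > λ ⇔ c > λ/μ.
λ/μ = 20.11/7.95 = 2.5296
Minimum integer c = ⌊2.5296⌋ + 1 = 3
Check: 3·7.95 = 23.85 > 20.11, while 2·7.95 = 15.90 ≤ 20.11

Final: 3 servers


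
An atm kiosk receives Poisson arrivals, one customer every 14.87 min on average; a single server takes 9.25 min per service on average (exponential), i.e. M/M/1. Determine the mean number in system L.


λ = 60/14.87 = 4.0350 /hr
μ = 60/9.25 = 6.4865 /hr
ρ = λ/μ = 4.0350/6.4865 = 0.6221
L = ρ/(1−ρ) = 0.6221/0.3779 = 1.6459

Final: 1.6459


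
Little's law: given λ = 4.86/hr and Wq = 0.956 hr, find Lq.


Lq = λWq = 4.86·0.956 = 4.6462

Final: 4.6462


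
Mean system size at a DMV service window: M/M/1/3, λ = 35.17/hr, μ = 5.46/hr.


ρ = 35.17/5.46 = 6.4414
L = ρ[1 − (K+1)ρ^K + Kρ^(K+1)] / [(1−ρ)(1−ρ^(K+1))]
Numerator: 6.4414·(1 − 4·267.263208 + 3·1721.547074) = 26387.731437
Denominator: (-5.4414)·(-1720.547074) = 9362.170981
L = 26387.731437/9362.170981 = 2.8185

Final: 2.8185


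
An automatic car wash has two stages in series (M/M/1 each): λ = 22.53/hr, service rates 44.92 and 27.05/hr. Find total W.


Each node sees arrival rate λ = 22.53/hr (tandem ⇒ throughput preserved).
W₁ = 1/(μ₁−λ) = 1/(44.92−22.53) = 0.04466 hr
W₂ = 1/(μ₂−λ) = 1/(27.05−22.53) = 0.22124 hr
W_total = W₁ + W₂ = 0.04466 + 0.22124 = 0.26590 hr

Final: 0.26590 hr


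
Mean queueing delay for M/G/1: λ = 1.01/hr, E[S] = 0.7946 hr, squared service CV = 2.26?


ρ = λ·E[S] = 1.01·0.7946 = 0.8025
E[S²] = E[S]²(1+C_s²) = 0.7946²·(1+2.26) = 2.058329
Wq = λ·E[S²]/(2(1−ρ)) = 1.01·2.058329/(2·0.1975) = 5.26429 hr

Final: 5.26429 hr


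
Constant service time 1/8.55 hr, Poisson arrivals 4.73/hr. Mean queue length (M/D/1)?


ρ = 4.73/8.55 = 0.5532
M/D/1: Lq = ρ²/(2(1−ρ)) = 0.3060/(2·0.4468) = 0.34250

Final: 0.34250


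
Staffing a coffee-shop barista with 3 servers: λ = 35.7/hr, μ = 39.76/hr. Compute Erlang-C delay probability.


a = λ/μ = 0.8979; ρ = a/3 = 0.2993
P₀ = 0.404340 (from M/M/c formula)
C(c,a) = [a^c/(c!(1−ρ))]·P₀ = [0.72388/(6·0.7007)]·0.404340
= 0.17218·0.404340 = 0.069619

Final: 0.069619


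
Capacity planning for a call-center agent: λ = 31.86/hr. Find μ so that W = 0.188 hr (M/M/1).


W = 1/(μ−λ) ⇒ μ − λ = 1/W = 1/0.188 = 5.3191
μ = λ + 1/W = 31.86 + 5.3191 = 37.1791 per hr

Final: 37.1791 /hr


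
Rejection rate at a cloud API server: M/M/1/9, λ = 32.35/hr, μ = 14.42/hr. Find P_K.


ρ = λ/μ = 32.35/14.42 = 2.2434
P_K = (1−ρ)ρ^K/(1−ρ^(K+1)) = (-1.2434·1439.399083)/(1 − 3229.165071)
= -1789.765988/-3228.165071 = 0.554422

Final: 0.554422


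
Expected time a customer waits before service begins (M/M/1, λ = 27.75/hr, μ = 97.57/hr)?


ρ = 27.75/97.57 = 0.2844
Wq = ρ/(μ−λ) = 0.2844/(97.57 − 27.75) = 0.2844/69.82 = 0.004073 hr

Final: 0.004073 hr


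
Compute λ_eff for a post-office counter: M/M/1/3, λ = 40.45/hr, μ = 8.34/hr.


ρ = 4.8501; P_K = (1−ρ)ρ^3/(1−ρ^4) = 0.795257
λ_eff = λ(1 − P_K) = 40.45·(1 − 0.795257) = 40.45·0.204743 = 8.2819 /hr

Final: 8.2819 /hr


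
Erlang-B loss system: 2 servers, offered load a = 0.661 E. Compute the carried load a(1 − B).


B(2,0.661) = 0.116236 (Erlang-B)
Carried load = a(1 − B) = 0.661·(1 − 0.116236) = 0.661·0.883764 = 0.5842 E

Final: 0.5842 Erlangs


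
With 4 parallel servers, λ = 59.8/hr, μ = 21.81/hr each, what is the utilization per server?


ρ = λ/(cμ) = 59.8/(4·21.81) = 59.8/87.24 = 0.6855

Final: 0.6855


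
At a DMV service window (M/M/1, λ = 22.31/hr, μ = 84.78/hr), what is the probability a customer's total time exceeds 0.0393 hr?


W ~ Exponential(μ−λ) for M/M/1.
μ − λ = 84.78 − 22.31 = 62.4700
P(W > t) = e^{−(μ−λ)t} = e^{−2.4551} = 0.085857

Final: 0.085857


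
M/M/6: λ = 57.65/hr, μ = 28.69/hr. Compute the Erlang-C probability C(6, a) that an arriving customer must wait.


a = λ/μ = 2.0094; ρ = a/6 = 0.3349
P₀ = 0.133864 (from M/M/c formula)
C(c,a) = [a^c/(c!(1−ρ))]·P₀ = [65.82829/(720·0.6651)]·0.133864
= 0.13747·0.133864 = 0.018402

Final: 0.018402


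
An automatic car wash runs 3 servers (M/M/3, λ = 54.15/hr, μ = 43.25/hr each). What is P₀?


a = λ/μ = 54.15/43.25 = 1.2520; ρ = a/c = 0.4173
Σ_{k=0}^{2} a^k/k! (terms k=0..2) = 1.00000 + 1.25202 + 0.78378 = 3.03580
Tail: a^3/(3!(1−ρ)) = 1.96262/(6·0.5827) = 0.56140
P₀ = 1/(3.03580 + 0.56140) = 1/3.59720 = 0.277994

Final: 0.277994


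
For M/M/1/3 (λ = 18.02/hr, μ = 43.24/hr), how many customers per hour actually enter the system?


ρ = 0.4167; P_K = (1−ρ)ρ^3/(1−ρ^4) = 0.043528
λ_eff = λ(1 − P_K) = 18.02·(1 − 0.043528) = 18.02·0.956472 = 17.2356 /hr

Final: 17.2356 /hr


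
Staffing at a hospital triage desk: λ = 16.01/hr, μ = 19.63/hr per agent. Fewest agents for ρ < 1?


Stability requires cμ > λ ⇔ c > λ/μ.
λ/μ = 16.01/19.63 = 0.8156
Minimum integer c = ⌊0.8156⌋ + 1 = 1
Check: 1·19.63 = 19.63 > 16.01, while 0·19.63 = 0.00 ≤ 16.01

Final: 1 servers


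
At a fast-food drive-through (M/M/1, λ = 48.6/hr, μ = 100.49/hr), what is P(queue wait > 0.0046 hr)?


ρ = 48.6/100.49 = 0.4836
P(Wq > t) = ρ·e^{−(μ−λ)t} = 0.4836·e^{−0.2387}
= 0.4836·0.787656 = 0.380934

Final: 0.380934


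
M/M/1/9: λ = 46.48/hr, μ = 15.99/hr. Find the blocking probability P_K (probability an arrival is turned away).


ρ = λ/μ = 46.48/15.99 = 2.9068
P_K = (1−ρ)ρ^K/(1−ρ^(K+1)) = (-1.9068·14816.952913)/(1 − 43070.167066)
= -28253.214153/-43069.167066 = 0.655996

Final: 0.655996


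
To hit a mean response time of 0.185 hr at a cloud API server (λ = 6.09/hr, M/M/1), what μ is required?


W = 1/(μ−λ) ⇒ μ − λ = 1/W = 1/0.185 = 5.4054
μ = λ + 1/W = 6.09 + 5.4054 = 11.4954 per hr

Final: 11.4954 /hr


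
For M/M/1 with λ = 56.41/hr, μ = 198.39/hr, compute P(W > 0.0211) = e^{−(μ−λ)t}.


W ~ Exponential(μ−λ) for M/M/1.
μ − λ = 198.39 − 56.41 = 141.9800
P(W > t) = e^{−(μ−λ)t} = e^{−2.9958} = 0.049998

Final: 0.049998


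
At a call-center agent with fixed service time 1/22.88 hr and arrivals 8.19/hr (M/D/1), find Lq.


ρ = 8.19/22.88 = 0.3580
M/D/1: Lq = ρ²/(2(1−ρ)) = 0.1281/(2·0.6420) = 0.09978

Final: 0.09978


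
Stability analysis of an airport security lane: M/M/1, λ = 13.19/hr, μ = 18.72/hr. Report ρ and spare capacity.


Total capacity cμ = 1·18.72 = 18.72/hr
ρ = λ/(cμ) = 13.19/18.72 = 0.7046
Stable ⇔ ρ < 1: YES
Spare capacity = cμ − λ = 18.72 − 13.19 = 5.53/hr

Final: ρ = 0.7046; stable; margin = 5.53/hr


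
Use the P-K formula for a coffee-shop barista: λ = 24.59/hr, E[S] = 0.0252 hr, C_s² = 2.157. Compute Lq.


ρ = λ·E[S] = 24.59·0.0252 = 0.6197
Lq = ρ²(1+C_s²)/(2(1−ρ)) = 0.3840·(1+2.157)/(2·0.3803)
= 0.3840·3.1570/0.7607 = 1.59368

Final: 1.59368


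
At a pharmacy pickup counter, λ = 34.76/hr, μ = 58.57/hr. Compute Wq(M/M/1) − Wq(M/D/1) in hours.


ρ = 34.76/58.57 = 0.5935
Wq(M/M/1) = ρ/(μ−λ) = 0.5935/23.81 = 0.02493 hr
Wq(M/D/1) = ρ/(2(μ−λ)) = 0.01246 hr
Savings = 0.02493 − 0.01246 = 0.01246 hr

Final: 0.01246 hr


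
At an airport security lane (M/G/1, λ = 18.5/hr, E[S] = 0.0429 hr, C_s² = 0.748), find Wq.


ρ = λ·E[S] = 18.5·0.0429 = 0.7936
E[S²] = E[S]²(1+C_s²) = 0.0429²·(1+0.748) = 0.003217
Wq = λ·E[S²]/(2(1−ρ)) = 18.5·0.003217/(2·0.2064) = 0.14421 hr

Final: 0.14421 hr


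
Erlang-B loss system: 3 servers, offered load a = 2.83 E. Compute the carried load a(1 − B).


B(3,2.83) = 0.325313 (Erlang-B)
Carried load = a(1 − B) = 2.83·(1 − 0.325313) = 2.83·0.674687 = 1.9094 E

Final: 1.9094 Erlangs


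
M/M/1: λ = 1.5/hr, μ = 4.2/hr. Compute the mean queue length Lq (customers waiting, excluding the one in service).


ρ = 1.5/4.2 = 0.3571
Lq = ρ²/(1−ρ) = 0.1276/0.6429 = 0.1984

Final: 0.1984


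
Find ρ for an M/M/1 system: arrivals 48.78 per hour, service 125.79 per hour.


ρ = λ/μ = 48.78/125.79 = 0.3878

Final: 0.3878


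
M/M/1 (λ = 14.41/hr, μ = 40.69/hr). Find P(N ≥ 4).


ρ = 14.41/40.69 = 0.3541
P(N ≥ n) = ρ^n = 0.3541^4 = 0.015729

Final: 0.015729


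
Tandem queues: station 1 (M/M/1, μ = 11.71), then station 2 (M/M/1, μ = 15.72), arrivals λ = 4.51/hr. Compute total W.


Each node sees arrival rate λ = 4.51/hr (tandem ⇒ throughput preserved).
W₁ = 1/(μ₁−λ) = 1/(11.71−4.51) = 0.13889 hr
W₂ = 1/(μ₂−λ) = 1/(15.72−4.51) = 0.08921 hr
W_total = W₁ + W₂ = 0.13889 + 0.08921 = 0.22809 hr

Final: 0.22809 hr


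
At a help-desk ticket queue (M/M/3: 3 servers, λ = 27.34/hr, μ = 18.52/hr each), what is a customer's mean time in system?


a = 1.4762; ρ = 0.4921; P₀ = 0.216377
Lq = P₀·a^c·ρ/(c!(1−ρ)²) = 0.22130
Wq = Lq/λ = 0.22130/27.34 = 0.008094 hr
W = Wq + 1/μ = 0.008094 + 0.05400 = 0.06209 hr

Final: 0.06209 hr


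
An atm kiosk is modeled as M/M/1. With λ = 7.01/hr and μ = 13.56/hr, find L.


ρ = λ/μ = 7.01/13.56 = 0.5170
L = ρ/(1−ρ) = 0.5170/(1 − 0.5170) = 0.5170/0.4830 = 1.0702

Final: 1.0702


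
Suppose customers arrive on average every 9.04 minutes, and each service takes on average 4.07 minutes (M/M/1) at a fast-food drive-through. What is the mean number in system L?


λ = 60/9.04 = 6.6372 /hr
μ = 60/4.07 = 14.7420 /hr
ρ = λ/μ = 6.6372/14.7420 = 0.4502
L = ρ/(1−ρ) = 0.4502/0.5498 = 0.8189

Final: 0.8189


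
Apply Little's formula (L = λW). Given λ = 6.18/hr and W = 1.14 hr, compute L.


L = λW = 6.18·1.14 = 7.0452

Final: 7.0452


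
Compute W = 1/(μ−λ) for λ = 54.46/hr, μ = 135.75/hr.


W = 1/(μ−λ) = 1/(135.75 − 54.46) = 1/81.29 = 0.01230 hr

Final: 0.01230 hr


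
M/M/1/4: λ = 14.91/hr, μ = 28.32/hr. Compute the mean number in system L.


ρ = 14.91/28.32 = 0.5265
L = ρ[1 − (K+1)ρ^K + Kρ^(K+1)] / [(1−ρ)(1−ρ^(K+1))]
Numerator: 0.5265·(1 − 5·0.076831 + 4·0.040450) = 0.409417
Denominator: (0.4735)·(0.959550) = 0.454363
L = 0.409417/0.454363 = 0.9011

Final: 0.9011


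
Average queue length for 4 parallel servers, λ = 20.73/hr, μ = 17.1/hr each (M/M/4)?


a = λ/μ = 1.2123; ρ = a/4 = 0.3031
P₀ = 0.296459
Lq = P₀·a^c·ρ / (c!·(1−ρ)²) = 0.296459·2.15980·0.3031/(24·0.48571)
= 0.01665

Final: 0.01665


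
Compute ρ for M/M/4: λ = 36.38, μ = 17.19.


ρ = λ/(cμ) = 36.38/(4·17.19) = 36.38/68.76 = 0.5291

Final: 0.5291


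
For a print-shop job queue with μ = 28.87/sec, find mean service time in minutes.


Mean service time = 1/μ = 1/28.87 second = 0.03464 second
In minutes: 0.03464 × 0.0166667 = 0.0005773 min

Final: 0.0005773 min


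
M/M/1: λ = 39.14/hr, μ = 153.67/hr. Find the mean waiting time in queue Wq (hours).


ρ = 39.14/153.67 = 0.2547
Wq = ρ/(μ−λ) = 0.2547/(153.67 − 39.14) = 0.2547/114.53 = 0.002224 hr

Final: 0.002224 hr


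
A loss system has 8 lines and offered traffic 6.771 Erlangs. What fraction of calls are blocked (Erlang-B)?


B(c,a) = (a^c/c!) / Σ_{k=0}^{c} a^k/k!
a^8/8! = 109.572605
Σ terms (k=0..8): 1.00000 + 6.77100 + 22.92322 + 51.73771 + 87.57901 + 118.59949 + 133.83952 + 129.46106 + 109.57261 = 661.483616
B = 109.572605/661.483616 = 0.165647

Final: 0.165647


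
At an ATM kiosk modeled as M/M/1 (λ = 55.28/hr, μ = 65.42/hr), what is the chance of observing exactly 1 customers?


ρ = 55.28/65.42 = 0.8450
P_n = (1−ρ)·ρ^n = (1 − 0.8450)·0.8450^1 = 0.1550·0.845002 = 0.130974

Final: 0.130974


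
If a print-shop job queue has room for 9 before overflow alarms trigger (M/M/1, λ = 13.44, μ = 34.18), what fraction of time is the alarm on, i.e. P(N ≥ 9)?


ρ = 13.44/34.18 = 0.3932
P(N ≥ n) = ρ^n = 0.3932^9 = 0.0002247

Final: 0.0002247


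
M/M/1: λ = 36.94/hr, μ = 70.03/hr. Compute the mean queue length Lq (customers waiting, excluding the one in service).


ρ = 36.94/70.03 = 0.5275
Lq = ρ²/(1−ρ) = 0.2782/0.4725 = 0.5889

Final: 0.5889


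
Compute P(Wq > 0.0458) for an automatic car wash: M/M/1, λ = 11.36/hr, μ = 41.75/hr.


ρ = 11.36/41.75 = 0.2721
P(Wq > t) = ρ·e^{−(μ−λ)t} = 0.2721·e^{−1.3919}
= 0.2721·0.248612 = 0.067646

Final: 0.067646


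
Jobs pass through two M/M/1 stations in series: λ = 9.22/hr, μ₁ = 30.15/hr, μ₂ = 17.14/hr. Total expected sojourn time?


Each node sees arrival rate λ = 9.22/hr (tandem ⇒ throughput preserved).
W₁ = 1/(μ₁−λ) = 1/(30.15−9.22) = 0.04778 hr
W₂ = 1/(μ₂−λ) = 1/(17.14−9.22) = 0.12626 hr
W_total = W₁ + W₂ = 0.04778 + 0.12626 = 0.17404 hr

Final: 0.17404 hr


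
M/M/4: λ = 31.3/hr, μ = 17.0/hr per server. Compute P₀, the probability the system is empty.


a = λ/μ = 31.3/17.0 = 1.8412; ρ = a/c = 0.4603
Σ_{k=0}^{3} a^k/k! (terms k=0..3) = 1.00000 + 1.84118 + 1.69497 + 1.04024 = 5.57639
Tail: a^4/(4!(1−ρ)) = 11.49163/(24·0.5397) = 0.88718
P₀ = 1/(5.57639 + 0.88718) = 1/6.46357 = 0.154713

Final: 0.154713


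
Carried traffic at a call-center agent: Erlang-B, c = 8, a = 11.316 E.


B(8,11.316) = 0.395838 (Erlang-B)
Carried load = a(1 − B) = 11.316·(1 − 0.395838) = 11.316·0.604162 = 6.8367 E

Final: 6.8367 Erlangs


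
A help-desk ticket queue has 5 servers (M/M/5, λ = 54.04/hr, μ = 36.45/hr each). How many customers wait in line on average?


a = λ/μ = 1.4826; ρ = a/5 = 0.2965
P₀ = 0.226712
Lq = P₀·a^c·ρ / (c!·(1−ρ)²) = 0.226712·7.16290·0.2965/(120·0.49489)
= 0.008108

Final: 0.008108


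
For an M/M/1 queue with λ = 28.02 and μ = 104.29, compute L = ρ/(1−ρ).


ρ = λ/μ = 28.02/104.29 = 0.2687
L = ρ/(1−ρ) = 0.2687/(1 − 0.2687) = 0.2687/0.7313 = 0.3674

Final: 0.3674


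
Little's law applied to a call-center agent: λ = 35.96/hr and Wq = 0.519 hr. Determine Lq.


Lq = λWq = 35.96·0.519 = 18.6632

Final: 18.6632


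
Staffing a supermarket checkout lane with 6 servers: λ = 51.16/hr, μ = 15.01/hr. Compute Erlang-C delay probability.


a = λ/μ = 3.4084; ρ = a/6 = 0.5681
P₀ = 0.031934 (from M/M/c formula)
C(c,a) = [a^c/(c!(1−ρ))]·P₀ = [1567.83033/(720·0.4319)]·0.031934
= 5.04137·0.031934 = 0.160993

Final: 0.160993


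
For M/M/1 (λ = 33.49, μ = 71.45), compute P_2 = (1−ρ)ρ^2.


ρ = 33.49/71.45 = 0.4687
P_n = (1−ρ)·ρ^n = (1 − 0.4687)·0.4687^2 = 0.5313·0.219698 = 0.116721

Final: 0.116721


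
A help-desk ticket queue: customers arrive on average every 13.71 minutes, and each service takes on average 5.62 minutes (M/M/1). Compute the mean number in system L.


λ = 60/13.71 = 4.3764 /hr
μ = 60/5.62 = 10.6762 /hr
ρ = λ/μ = 4.3764/10.6762 = 0.4099
L = ρ/(1−ρ) = 0.4099/0.5901 = 0.6947

Final: 0.6947


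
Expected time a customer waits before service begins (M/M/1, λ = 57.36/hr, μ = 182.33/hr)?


ρ = 57.36/182.33 = 0.3146
Wq = ρ/(μ−λ) = 0.3146/(182.33 − 57.36) = 0.3146/124.97 = 0.002517 hr

Final: 0.002517 hr


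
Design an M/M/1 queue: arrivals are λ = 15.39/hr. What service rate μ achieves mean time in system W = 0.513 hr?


W = 1/(μ−λ) ⇒ μ − λ = 1/W = 1/0.513 = 1.9493
μ = λ + 1/W = 15.39 + 1.9493 = 17.3393 per hr

Final: 17.3393 /hr


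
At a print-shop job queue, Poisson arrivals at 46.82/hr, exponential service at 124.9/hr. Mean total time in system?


W = 1/(μ−λ) = 1/(124.9 − 46.82) = 1/78.08 = 0.01281 hr

Final: 0.01281 hr


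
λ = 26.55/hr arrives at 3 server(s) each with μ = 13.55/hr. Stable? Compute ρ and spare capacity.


Total capacity cμ = 3·13.55 = 40.65/hr
ρ = λ/(cμ) = 26.55/40.65 = 0.6531
Stable ⇔ ρ < 1: YES
Spare capacity = cμ − λ = 40.65 − 26.55 = 14.10/hr

Final: ρ = 0.6531; stable; margin = 14.10/hr


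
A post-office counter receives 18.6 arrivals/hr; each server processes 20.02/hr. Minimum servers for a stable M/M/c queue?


Stability requires cμ > λ ⇔ c > λ/μ.
λ/μ = 18.6/20.02 = 0.9291
Minimum integer c = ⌊0.9291⌋ + 1 = 1
Check: 1·20.02 = 20.02 > 18.6, while 0·20.02 = 0.00 ≤ 18.6

Final: 1 servers


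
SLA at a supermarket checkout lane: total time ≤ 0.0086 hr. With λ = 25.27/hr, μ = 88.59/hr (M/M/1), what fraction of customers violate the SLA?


W ~ Exponential(μ−λ) for M/M/1.
μ − λ = 88.59 − 25.27 = 63.3200
P(W > t) = e^{−(μ−λ)t} = e^{−0.5446} = 0.580102

Final: 0.580102


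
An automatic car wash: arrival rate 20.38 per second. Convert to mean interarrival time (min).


Mean interarrival time = 1/λ = 1/20.38 second = 0.04907 second
In minutes: 0.04907 × 0.0166667 = 0.0008178 min

Final: 0.0008178 min


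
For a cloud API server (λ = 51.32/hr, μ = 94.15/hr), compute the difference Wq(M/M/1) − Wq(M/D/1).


ρ = 51.32/94.15 = 0.5451
Wq(M/M/1) = ρ/(μ−λ) = 0.5451/42.83 = 0.01273 hr
Wq(M/D/1) = ρ/(2(μ−λ)) = 0.006363 hr
Savings = 0.01273 − 0.006363 = 0.006363 hr

Final: 0.006363 hr


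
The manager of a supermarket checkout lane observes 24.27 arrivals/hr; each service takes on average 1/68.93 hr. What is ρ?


ρ = λ/μ = 24.27/68.93 = 0.3521

Final: 0.3521


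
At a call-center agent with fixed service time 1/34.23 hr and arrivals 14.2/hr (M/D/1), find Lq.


ρ = 14.2/34.23 = 0.4148
M/D/1: Lq = ρ²/(2(1−ρ)) = 0.1721/(2·0.5852) = 0.14705

Final: 0.14705


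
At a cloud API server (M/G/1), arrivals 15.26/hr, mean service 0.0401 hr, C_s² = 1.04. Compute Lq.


ρ = λ·E[S] = 15.26·0.0401 = 0.6119
Lq = ρ²(1+C_s²)/(2(1−ρ)) = 0.3745·(1+1.04)/(2·0.3881)
= 0.3745·2.0400/0.7761 = 0.98420

Final: 0.98420


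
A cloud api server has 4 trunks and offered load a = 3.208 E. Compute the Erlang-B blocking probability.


B(c,a) = (a^c/c!) / Σ_{k=0}^{c} a^k/k!
a^4/4! = 4.412921
Σ terms (k=0..4): 1.00000 + 3.20800 + 5.14563 + 5.50240 + 4.41292 = 19.268949
B = 4.412921/19.268949 = 0.229017

Final: 0.229017


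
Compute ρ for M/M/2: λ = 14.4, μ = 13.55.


ρ = λ/(cμ) = 14.4/(2·13.55) = 14.4/27.10 = 0.5314

Final: 0.5314


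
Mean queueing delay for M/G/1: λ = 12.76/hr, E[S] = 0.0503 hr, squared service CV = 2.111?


ρ = λ·E[S] = 12.76·0.0503 = 0.6418
E[S²] = E[S]²(1+C_s²) = 0.0503²·(1+2.111) = 0.007871
Wq = λ·E[S²]/(2(1−ρ)) = 12.76·0.007871/(2·0.3582) = 0.14021 hr

Final: 0.14021 hr


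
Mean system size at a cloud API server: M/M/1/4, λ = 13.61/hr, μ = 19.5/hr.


ρ = 13.61/19.5 = 0.6979
L = ρ[1 − (K+1)ρ^K + Kρ^(K+1)] / [(1−ρ)(1−ρ^(K+1))]
Numerator: 0.6979·(1 − 5·0.237298 + 4·0.165622) = 0.332222
Denominator: (0.3021)·(0.834378) = 0.252025
L = 0.332222/0.252025 = 1.3182

Final: 1.3182


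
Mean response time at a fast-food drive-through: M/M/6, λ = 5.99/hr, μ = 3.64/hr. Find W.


a = 1.6456; ρ = 0.2743; P₀ = 0.192810
Lq = P₀·a^c·ρ/(c!(1−ρ)²) = 0.002769
Wq = Lq/λ = 0.002769/5.99 = 0.0004623 hr
W = Wq + 1/μ = 0.0004623 + 0.27473 = 0.27519 hr

Final: 0.27519 hr


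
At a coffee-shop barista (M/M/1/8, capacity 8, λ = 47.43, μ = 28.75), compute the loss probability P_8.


ρ = λ/μ = 47.43/28.75 = 1.6497
P_K = (1−ρ)ρ^K/(1−ρ^(K+1)) = (-0.6497·54.868388)/(1 − 90.518528)
= -35.650139/-89.518528 = 0.398243

Final: 0.398243


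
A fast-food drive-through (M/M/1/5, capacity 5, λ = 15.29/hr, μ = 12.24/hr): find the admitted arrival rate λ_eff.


ρ = 1.2492; P_K = (1−ρ)ρ^5/(1−ρ^6) = 0.270725
λ_eff = λ(1 − P_K) = 15.29·(1 − 0.270725) = 15.29·0.729275 = 11.1506 /hr

Final: 11.1506 /hr


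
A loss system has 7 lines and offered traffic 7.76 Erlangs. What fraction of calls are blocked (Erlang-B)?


B(c,a) = (a^c/c!) / Σ_{k=0}^{c} a^k/k!
a^7/7! = 336.202944
Σ terms (k=0..7): 1.00000 + 7.76000 + 30.10880 + 77.88143 + 151.08997 + 234.49164 + 303.27585 + 336.20294 = 1141.810636
B = 336.202944/1141.810636 = 0.294447

Final: 0.294447


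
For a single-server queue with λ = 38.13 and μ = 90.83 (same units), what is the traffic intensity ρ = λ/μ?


ρ = λ/μ = 38.13/90.83 = 0.4198

Final: 0.4198


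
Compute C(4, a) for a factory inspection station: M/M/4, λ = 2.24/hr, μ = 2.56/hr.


a = λ/μ = 0.8750; ρ = a/4 = 0.2188
P₀ = 0.416540 (from M/M/c formula)
C(c,a) = [a^c/(c!(1−ρ))]·P₀ = [0.58618/(24·0.7812)]·0.416540
= 0.03126·0.416540 = 0.013022

Final: 0.013022


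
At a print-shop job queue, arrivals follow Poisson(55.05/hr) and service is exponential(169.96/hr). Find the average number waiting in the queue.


ρ = 55.05/169.96 = 0.3239
Lq = ρ²/(1−ρ) = 0.1049/0.6761 = 0.1552

Final: 0.1552


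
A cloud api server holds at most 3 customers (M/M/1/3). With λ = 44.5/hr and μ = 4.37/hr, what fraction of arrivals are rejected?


ρ = λ/μ = 44.5/4.37 = 10.1831
P_K = (1−ρ)ρ^K/(1−ρ^(K+1)) = (-9.1831·1055.931442)/(1 − 10752.619951)
= -9696.688509/-10751.619951 = 0.901882

Final: 0.901882


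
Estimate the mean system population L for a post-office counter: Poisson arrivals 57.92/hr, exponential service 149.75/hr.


ρ = λ/μ = 57.92/149.75 = 0.3868
L = ρ/(1−ρ) = 0.3868/(1 − 0.3868) = 0.3868/0.6132 = 0.6307

Final: 0.6307


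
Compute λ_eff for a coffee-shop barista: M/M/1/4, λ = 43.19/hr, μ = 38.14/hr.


ρ = 1.1324; P_K = (1−ρ)ρ^4/(1−ρ^5) = 0.252547
λ_eff = λ(1 − P_K) = 43.19·(1 − 0.252547) = 43.19·0.747453 = 32.2825 /hr

Final: 32.2825 /hr


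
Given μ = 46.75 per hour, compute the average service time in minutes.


Mean service time = 1/μ = 1/46.75 hour = 0.02139 hour
In minutes: 0.02139 × 60 = 1.2834 min

Final: 1.2834 min


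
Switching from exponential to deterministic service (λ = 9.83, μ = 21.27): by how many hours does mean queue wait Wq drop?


ρ = 9.83/21.27 = 0.4622
Wq(M/M/1) = ρ/(μ−λ) = 0.4622/11.44 = 0.04040 hr
Wq(M/D/1) = ρ/(2(μ−λ)) = 0.02020 hr
Savings = 0.04040 − 0.02020 = 0.02020 hr

Final: 0.02020 hr


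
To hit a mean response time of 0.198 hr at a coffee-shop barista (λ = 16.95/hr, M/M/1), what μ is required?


W = 1/(μ−λ) ⇒ μ − λ = 1/W = 1/0.198 = 5.0505
μ = λ + 1/W = 16.95 + 5.0505 = 22.0005 per hr

Final: 22.0005 /hr


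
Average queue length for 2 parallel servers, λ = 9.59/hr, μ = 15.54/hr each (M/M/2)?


a = λ/μ = 0.6171; ρ = a/2 = 0.3086
P₀ = 0.528399
Lq = P₀·a^c·ρ / (c!·(1−ρ)²) = 0.528399·0.38083·0.3086/(2·0.47809)
= 0.06494

Final: 0.06494


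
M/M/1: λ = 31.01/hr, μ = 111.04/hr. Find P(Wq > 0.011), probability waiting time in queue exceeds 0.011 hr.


ρ = 31.01/111.04 = 0.2793
P(Wq > t) = ρ·e^{−(μ−λ)t} = 0.2793·e^{−0.8803}
= 0.2793·0.414646 = 0.115798

Final: 0.115798


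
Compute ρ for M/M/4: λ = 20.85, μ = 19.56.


ρ = λ/(cμ) = 20.85/(4·19.56) = 20.85/78.24 = 0.2665

Final: 0.2665


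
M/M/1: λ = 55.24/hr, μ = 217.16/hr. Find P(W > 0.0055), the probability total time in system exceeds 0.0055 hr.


W ~ Exponential(μ−λ) for M/M/1.
μ − λ = 217.16 − 55.24 = 161.9200
P(W > t) = e^{−(μ−λ)t} = e^{−0.8906} = 0.410426

Final: 0.410426


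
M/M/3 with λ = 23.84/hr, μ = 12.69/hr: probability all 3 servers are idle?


a = λ/μ = 23.84/12.69 = 1.8786; ρ = a/c = 0.6262
Σ_{k=0}^{2} a^k/k! (terms k=0..2) = 1.00000 + 1.87864 + 1.76465 = 4.64330
Tail: a^3/(3!(1−ρ)) = 6.63031/(6·0.3738) = 2.95638
P₀ = 1/(4.64330 + 2.95638) = 1/7.59968 = 0.131584

Final: 0.131584


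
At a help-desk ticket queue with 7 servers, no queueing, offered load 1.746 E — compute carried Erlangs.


B(7,1.746) = 0.001713 (Erlang-B)
Carried load = a(1 − B) = 1.746·(1 − 0.001713) = 1.746·0.998287 = 1.7430 E

Final: 1.7430 Erlangs


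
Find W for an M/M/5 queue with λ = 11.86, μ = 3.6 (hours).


a = 3.2944; ρ = 0.6589; P₀ = 0.033257
Lq = P₀·a^c·ρ/(c!(1−ρ)²) = 0.60902
Wq = Lq/λ = 0.60902/11.86 = 0.05135 hr
W = Wq + 1/μ = 0.05135 + 0.27778 = 0.32913 hr

Final: 0.32913 hr


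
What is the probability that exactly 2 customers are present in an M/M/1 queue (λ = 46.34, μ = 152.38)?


ρ = 46.34/152.38 = 0.3041
P_n = (1−ρ)·ρ^n = (1 − 0.3041)·0.3041^2 = 0.6959·0.092482 = 0.064357

Final: 0.064357


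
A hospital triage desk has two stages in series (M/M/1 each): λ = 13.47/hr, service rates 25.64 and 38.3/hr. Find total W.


Each node sees arrival rate λ = 13.47/hr (tandem ⇒ throughput preserved).
W₁ = 1/(μ₁−λ) = 1/(25.64−13.47) = 0.08217 hr
W₂ = 1/(μ₂−λ) = 1/(38.3−13.47) = 0.04027 hr
W_total = W₁ + W₂ = 0.08217 + 0.04027 = 0.12244 hr

Final: 0.12244 hr


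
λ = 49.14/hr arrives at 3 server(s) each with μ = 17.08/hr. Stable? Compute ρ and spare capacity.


Total capacity cμ = 3·17.08 = 51.24/hr
ρ = λ/(cμ) = 49.14/51.24 = 0.9590
Stable ⇔ ρ < 1: YES
Spare capacity = cμ − λ = 51.24 − 49.14 = 2.10/hr

Final: ρ = 0.9590; stable; margin = 2.10/hr


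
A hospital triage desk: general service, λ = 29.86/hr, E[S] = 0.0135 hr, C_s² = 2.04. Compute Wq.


ρ = λ·E[S] = 29.86·0.0135 = 0.4031
E[S²] = E[S]²(1+C_s²) = 0.0135²·(1+2.04) = 0.0005540
Wq = λ·E[S²]/(2(1−ρ)) = 29.86·0.0005540/(2·0.5969) = 0.01386 hr

Final: 0.01386 hr


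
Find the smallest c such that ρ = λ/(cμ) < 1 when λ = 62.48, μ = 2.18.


Stability requires cμ > λ ⇔ c > λ/μ.
λ/μ = 62.48/2.18 = 28.6606
Minimum integer c = ⌊28.6606⌋ + 1 = 29
Check: 29·2.18 = 63.22 > 62.48, while 28·2.18 = 61.04 ≤ 62.48

Final: 29 servers


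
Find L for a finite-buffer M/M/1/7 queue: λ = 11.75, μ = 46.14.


ρ = 11.75/46.14 = 0.2547
L = ρ[1 − (K+1)ρ^K + Kρ^(K+1)] / [(1−ρ)(1−ρ^(K+1))]
Numerator: 0.2547·(1 − 8·0.00006946 + 7·0.00001769) = 0.254550
Denominator: (0.7453)·(0.999982) = 0.745327
L = 0.254550/0.745327 = 0.3415

Final: 0.3415


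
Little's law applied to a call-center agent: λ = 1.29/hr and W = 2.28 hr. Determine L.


L = λW = 1.29·2.28 = 2.9412

Final: 2.9412


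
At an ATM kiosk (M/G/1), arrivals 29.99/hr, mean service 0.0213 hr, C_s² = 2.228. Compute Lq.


ρ = λ·E[S] = 29.99·0.0213 = 0.6388
Lq = ρ²(1+C_s²)/(2(1−ρ)) = 0.4080·(1+2.228)/(2·0.3612)
= 0.4080·3.2280/0.7224 = 1.82328

Final: 1.82328


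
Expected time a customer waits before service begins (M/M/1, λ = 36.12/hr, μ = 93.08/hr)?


ρ = 36.12/93.08 = 0.3881
Wq = ρ/(μ−λ) = 0.3881/(93.08 − 36.12) = 0.3881/56.96 = 0.006813 hr

Final: 0.006813 hr


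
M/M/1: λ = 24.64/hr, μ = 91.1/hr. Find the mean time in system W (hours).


W = 1/(μ−λ) = 1/(91.1 − 24.64) = 1/66.46 = 0.01505 hr

Final: 0.01505 hr


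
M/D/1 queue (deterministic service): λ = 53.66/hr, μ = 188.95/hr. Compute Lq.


ρ = 53.66/188.95 = 0.2840
M/D/1: Lq = ρ²/(2(1−ρ)) = 0.08065/(2·0.7160) = 0.05632

Final: 0.05632


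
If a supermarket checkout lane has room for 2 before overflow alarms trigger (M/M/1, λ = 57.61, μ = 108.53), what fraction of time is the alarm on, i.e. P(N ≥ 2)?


ρ = 57.61/108.53 = 0.5308
P(N ≥ n) = ρ^n = 0.5308^2 = 0.281771

Final: 0.281771


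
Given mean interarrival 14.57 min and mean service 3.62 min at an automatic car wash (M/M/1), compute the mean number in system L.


λ = 60/14.57 = 4.1181 /hr
μ = 60/3.62 = 16.5746 /hr
ρ = λ/μ = 4.1181/16.5746 = 0.2485
L = ρ/(1−ρ) = 0.2485/0.7515 = 0.3306

Final: 0.3306


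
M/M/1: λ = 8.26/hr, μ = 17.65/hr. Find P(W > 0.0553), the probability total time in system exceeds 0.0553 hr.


W ~ Exponential(μ−λ) for M/M/1.
μ − λ = 17.65 − 8.26 = 9.3900
P(W > t) = e^{−(μ−λ)t} = e^{−0.5193} = 0.594956

Final: 0.594956


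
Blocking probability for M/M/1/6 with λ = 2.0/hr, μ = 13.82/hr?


ρ = λ/μ = 2.0/13.82 = 0.1447
P_K = (1−ρ)ρ^K/(1−ρ^(K+1)) = (0.8553·0.000009186)/(1 − 0.000001329)
= 0.000007857/0.999999 = 0.000007857

Final: 0.000007857


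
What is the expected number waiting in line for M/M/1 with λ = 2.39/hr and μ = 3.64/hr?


ρ = 2.39/3.64 = 0.6566
Lq = ρ²/(1−ρ) = 0.4311/0.3434 = 1.2554

Final: 1.2554


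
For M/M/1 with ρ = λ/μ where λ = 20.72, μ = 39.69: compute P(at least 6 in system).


ρ = 20.72/39.69 = 0.5220
P(N ≥ n) = ρ^n = 0.5220^6 = 0.020242

Final: 0.020242


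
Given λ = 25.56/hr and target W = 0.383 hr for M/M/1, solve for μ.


W = 1/(μ−λ) ⇒ μ − λ = 1/W = 1/0.383 = 2.6110
μ = λ + 1/W = 25.56 + 2.6110 = 28.1710 per hr

Final: 28.1710 /hr


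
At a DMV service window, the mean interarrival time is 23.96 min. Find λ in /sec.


λ = 1/(interarrival time) in consistent units.
1 second = 0.0166667 min, so λ = 0.0166667/23.96 = 0.0006956 per second

Final: 0.0006956 /sec


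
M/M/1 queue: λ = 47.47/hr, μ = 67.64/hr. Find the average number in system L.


ρ = λ/μ = 47.47/67.64 = 0.7018
L = ρ/(1−ρ) = 0.7018/(1 − 0.7018) = 0.7018/0.2982 = 2.3535

Final: 2.3535


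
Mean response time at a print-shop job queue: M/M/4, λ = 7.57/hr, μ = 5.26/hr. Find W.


a = 1.4392; ρ = 0.3598; P₀ = 0.235253
Lq = P₀·a^c·ρ/(c!(1−ρ)²) = 0.03691
Wq = Lq/λ = 0.03691/7.57 = 0.004876 hr
W = Wq + 1/μ = 0.004876 + 0.19011 = 0.19499 hr

Final: 0.19499 hr


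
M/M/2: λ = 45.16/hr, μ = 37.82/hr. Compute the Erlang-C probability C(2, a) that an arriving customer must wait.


a = λ/μ = 1.1941; ρ = a/2 = 0.5970
P₀ = 0.252318 (from M/M/c formula)
C(c,a) = [a^c/(c!(1−ρ))]·P₀ = [1.42582/(2·0.4030)]·0.252318
= 1.76918·0.252318 = 0.446395

Final: 0.446395


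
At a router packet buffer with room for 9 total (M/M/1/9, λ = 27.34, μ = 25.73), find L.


ρ = 27.34/25.73 = 1.0626
L = ρ[1 − (K+1)ρ^K + Kρ^(K+1)] / [(1−ρ)(1−ρ^(K+1))]
Numerator: 1.0626·(1 − 10·1.726746 + 9·1.834794) = 0.261054
Denominator: (-0.06257)·(-0.834794) = 0.052235
L = 0.261054/0.052235 = 4.9976

Final: 4.9976


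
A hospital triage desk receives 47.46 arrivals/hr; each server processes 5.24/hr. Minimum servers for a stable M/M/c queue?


Stability requires cμ > λ ⇔ c > λ/μ.
λ/μ = 47.46/5.24 = 9.0573
Minimum integer c = ⌊9.0573⌋ + 1 = 10
Check: 10·5.24 = 52.40 > 47.46, while 9·5.24 = 47.16 ≤ 47.46

Final: 10 servers


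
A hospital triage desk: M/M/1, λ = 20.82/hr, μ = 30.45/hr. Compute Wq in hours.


ρ = 20.82/30.45 = 0.6837
Wq = ρ/(μ−λ) = 0.6837/(30.45 − 20.82) = 0.6837/9.63 = 0.07100 hr

Final: 0.07100 hr


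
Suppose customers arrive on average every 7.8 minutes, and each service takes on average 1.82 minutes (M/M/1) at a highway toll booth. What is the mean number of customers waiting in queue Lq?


λ = 60/7.8 = 7.6923 /hr
μ = 60/1.82 = 32.9670 /hr
ρ = λ/μ = 7.6923/32.9670 = 0.2333
Lq = ρ²/(1−ρ) = 0.05444/0.7667 = 0.07101

Final: 0.07101


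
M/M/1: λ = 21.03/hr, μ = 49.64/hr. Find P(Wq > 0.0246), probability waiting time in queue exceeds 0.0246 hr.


ρ = 21.03/49.64 = 0.4237
P(Wq > t) = ρ·e^{−(μ−λ)t} = 0.4237·e^{−0.7038}
= 0.4237·0.494699 = 0.209579

Final: 0.209579


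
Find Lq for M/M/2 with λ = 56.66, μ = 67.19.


a = λ/μ = 0.8433; ρ = a/2 = 0.4216
P₀ = 0.406826
Lq = P₀·a^c·ρ / (c!·(1−ρ)²) = 0.406826·0.71112·0.4216/(2·0.33450)
= 0.18233

Final: 0.18233


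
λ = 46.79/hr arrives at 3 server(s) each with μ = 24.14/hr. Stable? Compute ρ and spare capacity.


Total capacity cμ = 3·24.14 = 72.42/hr
ρ = λ/(cμ) = 46.79/72.42 = 0.6461
Stable ⇔ ρ < 1: YES
Spare capacity = cμ − λ = 72.42 − 46.79 = 25.63/hr

Final: ρ = 0.6461; stable; margin = 25.63/hr


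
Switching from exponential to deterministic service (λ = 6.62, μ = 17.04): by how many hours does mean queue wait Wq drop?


ρ = 6.62/17.04 = 0.3885
Wq(M/M/1) = ρ/(μ−λ) = 0.3885/10.42 = 0.03728 hr
Wq(M/D/1) = ρ/(2(μ−λ)) = 0.01864 hr
Savings = 0.03728 − 0.01864 = 0.01864 hr

Final: 0.01864 hr


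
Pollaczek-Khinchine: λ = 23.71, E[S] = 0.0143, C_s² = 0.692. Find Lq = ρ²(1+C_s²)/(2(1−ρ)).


ρ = λ·E[S] = 23.71·0.0143 = 0.3391
Lq = ρ²(1+C_s²)/(2(1−ρ)) = 0.1150·(1+0.692)/(2·0.6609)
= 0.1150·1.6920/1.3219 = 0.14714

Final: 0.14714


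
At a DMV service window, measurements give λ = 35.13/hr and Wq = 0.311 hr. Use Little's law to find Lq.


Lq = λWq = 35.13·0.311 = 10.9254

Final: 10.9254


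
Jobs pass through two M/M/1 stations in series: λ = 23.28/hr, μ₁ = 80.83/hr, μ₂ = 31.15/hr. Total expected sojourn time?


Each node sees arrival rate λ = 23.28/hr (tandem ⇒ throughput preserved).
W₁ = 1/(μ₁−λ) = 1/(80.83−23.28) = 0.01738 hr
W₂ = 1/(μ₂−λ) = 1/(31.15−23.28) = 0.12706 hr
W_total = W₁ + W₂ = 0.01738 + 0.12706 = 0.14444 hr

Final: 0.14444 hr


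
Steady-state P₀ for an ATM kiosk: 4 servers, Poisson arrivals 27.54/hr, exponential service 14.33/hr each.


a = λ/μ = 27.54/14.33 = 1.9218; ρ = a/c = 0.4805
Σ_{k=0}^{3} a^k/k! (terms k=0..3) = 1.00000 + 1.92184 + 1.84674 + 1.18305 = 5.95163
Tail: a^4/(4!(1−ρ)) = 13.64178/(24·0.5195) = 1.09406
P₀ = 1/(5.95163 + 1.09406) = 1/7.04569 = 0.141931

Final: 0.141931


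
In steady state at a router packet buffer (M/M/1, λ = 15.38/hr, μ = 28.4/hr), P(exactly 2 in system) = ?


ρ = 15.38/28.4 = 0.5415
P_n = (1−ρ)·ρ^n = (1 − 0.5415)·0.5415^2 = 0.4585·0.293276 = 0.134452

Final: 0.134452


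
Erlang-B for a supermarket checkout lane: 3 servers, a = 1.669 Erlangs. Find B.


B(c,a) = (a^c/c!) / Σ_{k=0}^{c} a^k/k!
a^3/3! = 0.774850
Σ terms (k=0..3): 1.00000 + 1.66900 + 1.39278 + 0.77485 = 4.836631
B = 0.774850/4.836631 = 0.160205

Final: 0.160205


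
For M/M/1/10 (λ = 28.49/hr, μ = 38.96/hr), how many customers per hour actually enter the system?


ρ = 0.7313; P_K = (1−ρ)ρ^10/(1−ρ^11) = 0.012139
λ_eff = λ(1 − P_K) = 28.49·(1 − 0.012139) = 28.49·0.987861 = 28.1442 /hr

Final: 28.1442 /hr


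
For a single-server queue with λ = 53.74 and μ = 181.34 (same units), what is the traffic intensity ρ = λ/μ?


ρ = λ/μ = 53.74/181.34 = 0.2963

Final: 0.2963


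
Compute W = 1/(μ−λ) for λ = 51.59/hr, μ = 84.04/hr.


W = 1/(μ−λ) = 1/(84.04 − 51.59) = 1/32.45 = 0.03082 hr

Final: 0.03082 hr


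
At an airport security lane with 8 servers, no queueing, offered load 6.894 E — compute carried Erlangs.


B(8,6.894) = 0.172723 (Erlang-B)
Carried load = a(1 − B) = 6.894·(1 − 0.172723) = 6.894·0.827277 = 5.7032 E

Final: 5.7032 Erlangs


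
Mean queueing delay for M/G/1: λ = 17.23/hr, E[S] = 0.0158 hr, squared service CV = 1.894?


ρ = λ·E[S] = 17.23·0.0158 = 0.2722
E[S²] = E[S]²(1+C_s²) = 0.0158²·(1+1.894) = 0.0007225
Wq = λ·E[S²]/(2(1−ρ)) = 17.23·0.0007225/(2·0.7278) = 0.008552 hr

Final: 0.008552 hr


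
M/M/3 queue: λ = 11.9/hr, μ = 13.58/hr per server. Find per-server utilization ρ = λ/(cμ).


ρ = λ/(cμ) = 11.9/(3·13.58) = 11.9/40.74 = 0.2921

Final: 0.2921


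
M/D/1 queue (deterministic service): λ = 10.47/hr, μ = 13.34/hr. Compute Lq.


ρ = 10.47/13.34 = 0.7849
M/D/1: Lq = ρ²/(2(1−ρ)) = 0.6160/(2·0.2151) = 1.43161

Final: 1.43161


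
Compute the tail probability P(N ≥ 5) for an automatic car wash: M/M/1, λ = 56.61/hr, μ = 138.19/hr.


ρ = 56.61/138.19 = 0.4097
P(N ≥ n) = ρ^n = 0.4097^5 = 0.011537

Final: 0.011537


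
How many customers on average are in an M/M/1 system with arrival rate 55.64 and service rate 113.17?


ρ = λ/μ = 55.64/113.17 = 0.4916
L = ρ/(1−ρ) = 0.4916/(1 − 0.4916) = 0.4916/0.5084 = 0.9671

Final: 0.9671


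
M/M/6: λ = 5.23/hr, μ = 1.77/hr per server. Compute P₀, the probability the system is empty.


a = λ/μ = 5.23/1.77 = 2.9548; ρ = a/c = 0.4925
Σ_{k=0}^{5} a^k/k! (terms k=0..5) = 1.00000 + 2.95480 + 4.36543 + 4.29966 + 3.17616 + 1.87699 = 17.67304
Tail: a^6/(6!(1−ρ)) = 665.53444/(720·0.5075) = 1.82127
P₀ = 1/(17.67304 + 1.82127) = 1/19.49430 = 0.051297

Final: 0.051297


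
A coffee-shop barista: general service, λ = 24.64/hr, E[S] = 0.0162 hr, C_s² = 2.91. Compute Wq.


ρ = λ·E[S] = 24.64·0.0162 = 0.3992
E[S²] = E[S]²(1+C_s²) = 0.0162²·(1+2.91) = 0.001026
Wq = λ·E[S²]/(2(1−ρ)) = 24.64·0.001026/(2·0.6008) = 0.02104 hr

Final: 0.02104 hr


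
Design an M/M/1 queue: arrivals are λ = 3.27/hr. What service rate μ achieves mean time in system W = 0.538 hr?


W = 1/(μ−λ) ⇒ μ − λ = 1/W = 1/0.538 = 1.8587
μ = λ + 1/W = 3.27 + 1.8587 = 5.1287 per hr

Final: 5.1287 /hr


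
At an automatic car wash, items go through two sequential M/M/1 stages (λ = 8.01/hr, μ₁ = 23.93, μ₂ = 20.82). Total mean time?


Each node sees arrival rate λ = 8.01/hr (tandem ⇒ throughput preserved).
W₁ = 1/(μ₁−λ) = 1/(23.93−8.01) = 0.06281 hr
W₂ = 1/(μ₂−λ) = 1/(20.82−8.01) = 0.07806 hr
W_total = W₁ + W₂ = 0.06281 + 0.07806 = 0.14088 hr

Final: 0.14088 hr


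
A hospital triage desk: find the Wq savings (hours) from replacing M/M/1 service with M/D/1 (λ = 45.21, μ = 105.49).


ρ = 45.21/105.49 = 0.4286
Wq(M/M/1) = ρ/(μ−λ) = 0.4286/60.28 = 0.007110 hr
Wq(M/D/1) = ρ/(2(μ−λ)) = 0.003555 hr
Savings = 0.007110 − 0.003555 = 0.003555 hr

Final: 0.003555 hr


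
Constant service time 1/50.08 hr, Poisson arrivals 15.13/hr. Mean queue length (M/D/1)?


ρ = 15.13/50.08 = 0.3021
M/D/1: Lq = ρ²/(2(1−ρ)) = 0.09127/(2·0.6979) = 0.06539

Final: 0.06539


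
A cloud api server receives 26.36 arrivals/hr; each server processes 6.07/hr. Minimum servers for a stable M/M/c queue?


Stability requires cμ > λ ⇔ c > λ/μ.
λ/μ = 26.36/6.07 = 4.3427
Minimum integer c = ⌊4.3427⌋ + 1 = 5
Check: 5·6.07 = 30.35 > 26.36, while 4·6.07 = 24.28 ≤ 26.36

Final: 5 servers


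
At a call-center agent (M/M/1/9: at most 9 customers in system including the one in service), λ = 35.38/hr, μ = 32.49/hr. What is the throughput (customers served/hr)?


ρ = 1.0890; P_K = (1−ρ)ρ^9/(1−ρ^10) = 0.142432
λ_eff = λ(1 − P_K) = 35.38·(1 − 0.142432) = 35.38·0.857568 = 30.3408 /hr

Final: 30.3408 /hr


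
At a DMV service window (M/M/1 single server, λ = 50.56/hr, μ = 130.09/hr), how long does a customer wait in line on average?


ρ = 50.56/130.09 = 0.3887
Wq = ρ/(μ−λ) = 0.3887/(130.09 − 50.56) = 0.3887/79.53 = 0.004887 hr

Final: 0.004887 hr


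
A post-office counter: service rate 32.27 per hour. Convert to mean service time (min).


Mean service time = 1/μ = 1/32.27 hour = 0.03099 hour
In minutes: 0.03099 × 60 = 1.8593 min

Final: 1.8593 min


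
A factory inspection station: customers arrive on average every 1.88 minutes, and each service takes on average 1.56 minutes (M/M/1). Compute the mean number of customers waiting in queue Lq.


λ = 60/1.88 = 31.9149 /hr
μ = 60/1.56 = 38.4615 /hr
ρ = λ/μ = 31.9149/38.4615 = 0.8298
Lq = ρ²/(1−ρ) = 0.6885/0.1702 = 4.0452

Final: 4.0452
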